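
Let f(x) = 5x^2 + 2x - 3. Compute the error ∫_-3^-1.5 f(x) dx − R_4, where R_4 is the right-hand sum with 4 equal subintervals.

5.58984375

Exact integral: ∫_-3^-1.5 f(x) dx = 28.125.
R_4 = 22.53515625.
Error = 28.125 − 22.53515625 = 5.58984375.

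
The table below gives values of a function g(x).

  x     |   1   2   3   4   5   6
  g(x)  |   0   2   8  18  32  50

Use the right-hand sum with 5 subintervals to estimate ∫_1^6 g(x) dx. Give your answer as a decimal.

110

Δx = 1.
Sum = 1·[2 + 8 + 18 + 32 + 50] = 110.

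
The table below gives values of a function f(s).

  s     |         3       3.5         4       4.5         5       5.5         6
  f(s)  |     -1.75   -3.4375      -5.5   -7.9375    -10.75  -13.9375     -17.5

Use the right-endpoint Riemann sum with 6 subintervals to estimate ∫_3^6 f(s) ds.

-29.53125

Δs = 0.5.
Sum = 0.5·[(-3.4375) + (-5.5) + (-7.9375) + (-10.75) + (-13.9375) + (-17.5)] = -29.53125.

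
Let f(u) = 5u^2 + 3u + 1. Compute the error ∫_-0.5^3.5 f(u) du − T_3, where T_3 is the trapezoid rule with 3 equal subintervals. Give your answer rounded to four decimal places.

-5.9259

Exact integral: ∫_-0.5^3.5 f(u) du ≈ 93.666667.
T_3 ≈ 99.592593.
Error ≈ 93.666667 − 99.592593 ≈ -5.9259.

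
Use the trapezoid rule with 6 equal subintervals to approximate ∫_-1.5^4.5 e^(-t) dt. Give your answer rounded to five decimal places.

Δt = (4.5 − (-1.5))/6 = 1.
f(-1.5) ≈ 4.48169, f(-0.5) ≈ 1.64872, f(0.5) ≈ 0.60653, f(1.5) ≈ 0.22313, f(2.5) ≈ 0.08208, f(3.5) ≈ 0.03020, f(4.5) ≈ 0.01111.
T_6 = (Δt/2)·[f(t_0) + 2f(t_1) + ... + 2f(t_{5}) + f(t_6)].
Sum ≈ 4.83706.

4.83706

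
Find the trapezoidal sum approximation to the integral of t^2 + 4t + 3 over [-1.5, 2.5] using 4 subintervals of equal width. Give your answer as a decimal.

27

Δt = (2.5 − (-1.5))/4 = 1.
f(-1.5) = -0.75, f(-0.5) = 1.25, f(0.5) = 5.25, f(1.5) = 11.25, f(2.5) = 19.25.
T_4 = (Δt/2)·[f(t_0) + 2f(t_1) + 2f(t_2) + 2f(t_3) + f(t_4)].
Sum = 27.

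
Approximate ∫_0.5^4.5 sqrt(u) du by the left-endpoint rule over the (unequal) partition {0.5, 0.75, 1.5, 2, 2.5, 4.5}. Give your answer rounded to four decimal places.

Subinterval widths: 0.25, 0.75, 0.5, 0.5, 2.
Left endpoints: 0.5, 0.75, 1.5, 2, 2.5.
f(0.5) ≈ 0.7071, f(0.75) ≈ 0.8660, f(1.5) ≈ 1.2247, f(2) ≈ 1.4142, f(2.5) ≈ 1.5811.
Sum = Σ Δu_i · f(u_i).
Sum ≈ 5.3081.

5.3081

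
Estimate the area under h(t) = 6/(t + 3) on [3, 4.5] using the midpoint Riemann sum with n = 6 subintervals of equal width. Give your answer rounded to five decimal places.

Δt = (4.5 − 3)/6 = 0.25.
Midpoints: 3.125, 3.375, 3.625, 3.875, 4.125, 4.375.
h(3.125) = 48/49, h(3.375) = 16/17, h(3.625) = 48/53, h(3.875) = 48/55, h(4.125) = 16/19, h(4.375) = 48/59.
Sum = Δt · [h(3.125) + h(3.375) + h(3.625) + ...].
Sum ≈ 1.33871.

1.33871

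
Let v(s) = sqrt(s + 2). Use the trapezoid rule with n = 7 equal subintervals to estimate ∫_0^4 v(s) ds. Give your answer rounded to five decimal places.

7.90828

Δs = (4 − 0)/7 = 4/7.
v(0) ≈ 1.41421, v(4/7) ≈ 1.60357, v(8/7) ≈ 1.77281, v(12/7) ≈ 1.92725, v(16/7) ≈ 2.07020, v(20/7) ≈ 2.20389, v(24/7) ≈ 2.32993, v(4) ≈ 2.44949.
T_7 = (Δs/2)·[v(s_0) + 2v(s_1) + ... + 2v(s_{6}) + v(s_7)].
Sum ≈ 7.90828.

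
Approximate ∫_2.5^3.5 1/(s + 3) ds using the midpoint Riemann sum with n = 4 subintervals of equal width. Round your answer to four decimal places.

Δs = (3.5 − 2.5)/4 = 0.25.
Midpoints: 2.625, 2.875, 3.125, 3.375.
f(2.625) = 8/45, f(2.875) = 8/47, f(3.125) = 8/49, f(3.375) = 8/51.
Sum = Δs · [f(2.625) + f(2.875) + f(3.125) + f(3.375)].
Sum ≈ 0.1670.

0.1670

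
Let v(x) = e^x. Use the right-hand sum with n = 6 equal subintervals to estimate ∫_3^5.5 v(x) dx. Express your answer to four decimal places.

274.6395

Δx = (5.5 − 3)/6 = 5/12.
Right endpoints: 41/12, 23/6, 4.25, 14/3, 61/12, 5.5.
v(41/12) ≈ 30.4677, v(23/6) ≈ 46.2163, v(4.25) ≈ 70.1054, v(14/3) ≈ 106.3427, v(61/12) ≈ 161.3109, v(5.5) ≈ 244.6919.
Sum = Δx · [v(41/12) + v(23/6) + v(4.25) + ...].
Sum ≈ 274.6395.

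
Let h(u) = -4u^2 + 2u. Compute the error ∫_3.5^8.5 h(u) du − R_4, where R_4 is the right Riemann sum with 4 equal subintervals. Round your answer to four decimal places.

Exact integral: ∫_3.5^8.5 h(u) du ≈ -701.666667.
R_4 = -850.625.
Error ≈ -701.666667 − (-850.625) ≈ 148.9583.

148.9583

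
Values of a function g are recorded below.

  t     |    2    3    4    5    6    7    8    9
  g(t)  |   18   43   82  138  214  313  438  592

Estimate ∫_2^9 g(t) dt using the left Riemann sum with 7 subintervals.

1246

Δt = 1.
Sum = 1·[18 + 43 + 82 + 138 + 214 + 313 + 438] = 1246.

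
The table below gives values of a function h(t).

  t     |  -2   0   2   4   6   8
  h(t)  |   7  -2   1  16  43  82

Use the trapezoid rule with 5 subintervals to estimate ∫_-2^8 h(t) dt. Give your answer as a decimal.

Δt = 2.
T_5 = (2/2)·[7 + 2·(-2) + 2·1 + 2·16 + 2·43 + 82] = 205.

205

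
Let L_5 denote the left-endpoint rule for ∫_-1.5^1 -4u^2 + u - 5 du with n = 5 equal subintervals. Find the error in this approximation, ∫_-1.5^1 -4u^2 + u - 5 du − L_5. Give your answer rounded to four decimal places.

2.2917

Exact integral: ∫_-1.5^1 f(u) du ≈ -18.958333.
L_5 = -21.25.
Error ≈ -18.958333 − (-21.25) ≈ 2.2917.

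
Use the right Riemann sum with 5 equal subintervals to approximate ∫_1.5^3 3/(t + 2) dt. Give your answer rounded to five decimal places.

1.03239

Δt = (3 − 1.5)/5 = 0.3.
Right endpoints: 1.8, 2.1, 2.4, 2.7, 3.
f(1.8) = 15/19, f(2.1) = 30/41, f(2.4) = 15/22, f(2.7) = 30/47, f(3) = 0.6.
Sum = Δt · [f(1.8) + f(2.1) + f(2.4) + f(2.7) + f(3)].
Sum ≈ 1.03239.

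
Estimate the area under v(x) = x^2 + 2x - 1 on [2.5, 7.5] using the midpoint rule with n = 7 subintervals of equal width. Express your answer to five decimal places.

Δx = (7.5 − 2.5)/7 = 5/7.
Midpoints: 20/7, 25/7, 30/7, 5, 40/7, 45/7, 50/7.
v(20/7) = 631/49, v(25/7) = 926/49, v(30/7) = 1271/49, v(5) = 34, v(40/7) = 2111/49, v(45/7) = 2606/49, v(50/7) = 3151/49.
Sum = Δx · [v(20/7) + v(25/7) + v(30/7) + ...].
Sum ≈ 180.20408.

180.20408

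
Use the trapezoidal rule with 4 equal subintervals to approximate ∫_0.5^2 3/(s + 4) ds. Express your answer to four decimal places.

Δs = (2 − 0.5)/4 = 0.375.
f(0.5) = 2/3, f(0.875) = 8/13, f(1.25) = 4/7, f(1.625) = 8/15, f(2) = 0.5.
T_4 = (Δs/2)·[f(s_0) + 2f(s_1) + 2f(s_2) + 2f(s_3) + f(s_4)].
Sum ≈ 0.8638.

0.8638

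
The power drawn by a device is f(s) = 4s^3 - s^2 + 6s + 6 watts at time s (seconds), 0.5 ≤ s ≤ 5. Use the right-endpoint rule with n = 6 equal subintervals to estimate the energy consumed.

886.21875

Δs = (5 − 0.5)/6 = 0.75.
Right endpoints: 1.25, 2, 2.75, 3.5, 4.25, 5.
f(1.25) = 19.75, f(2) = 46, f(2.75) = 98.125, f(3.5) = 186.25, f(4.25) = 320.5, f(5) = 511.
Sum = Δs · [f(1.25) + f(2) + f(2.75) + ...].
Sum = 886.21875.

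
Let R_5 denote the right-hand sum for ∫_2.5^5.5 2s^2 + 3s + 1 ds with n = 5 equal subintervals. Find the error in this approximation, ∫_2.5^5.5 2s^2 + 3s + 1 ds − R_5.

-17.46

Exact integral: ∫_2.5^5.5 f(s) ds = 139.5.
R_5 = 156.96.
Error = 139.5 − 156.96 = -17.46.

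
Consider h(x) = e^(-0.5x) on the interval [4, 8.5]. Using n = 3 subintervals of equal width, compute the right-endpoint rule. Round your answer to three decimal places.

0.163

Δx = (8.5 − 4)/3 = 1.5.
Right endpoints: 5.5, 7, 8.5.
h(5.5) ≈ 0.064, h(7) ≈ 0.030, h(8.5) ≈ 0.014.
Sum = Δx · [h(5.5) + h(7) + h(8.5)].
Sum ≈ 0.163.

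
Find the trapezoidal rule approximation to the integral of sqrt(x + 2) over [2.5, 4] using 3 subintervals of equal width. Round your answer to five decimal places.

3.43334

Δx = (4 − 2.5)/3 = 0.5.
f(2.5) ≈ 2.12132, f(3) ≈ 2.23607, f(3.5) ≈ 2.34521, f(4) ≈ 2.44949.
T_3 = (Δx/2)·[f(x_0) + 2f(x_1) + 2f(x_2) + f(x_3)].
Sum ≈ 3.43334.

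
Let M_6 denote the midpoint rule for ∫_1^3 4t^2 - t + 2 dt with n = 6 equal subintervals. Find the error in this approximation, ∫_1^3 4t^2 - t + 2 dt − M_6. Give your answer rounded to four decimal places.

Exact integral: ∫_1^3 f(t) dt ≈ 34.666667.
M_6 ≈ 34.592593.
Error ≈ 34.666667 − 34.592593 ≈ 0.0741.

0.0741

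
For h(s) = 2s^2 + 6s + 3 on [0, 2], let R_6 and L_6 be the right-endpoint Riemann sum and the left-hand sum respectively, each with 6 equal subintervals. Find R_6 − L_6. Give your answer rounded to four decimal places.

6.6667

R_6 ≈ 26.740741.
L_6 ≈ 20.074074.
R_6 − L_6 ≈ 6.6667.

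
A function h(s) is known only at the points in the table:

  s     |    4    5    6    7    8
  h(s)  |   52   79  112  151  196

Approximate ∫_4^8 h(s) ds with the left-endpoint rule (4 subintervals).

Δs = 1.
Sum = 1·[52 + 79 + 112 + 151] = 394.

394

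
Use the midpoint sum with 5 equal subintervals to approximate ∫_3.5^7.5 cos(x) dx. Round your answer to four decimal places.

Δx = (7.5 − 3.5)/5 = 0.8.
Midpoints: 3.9, 4.7, 5.5, 6.3, 7.1.
f(3.9) ≈ -0.7259, f(4.7) ≈ -0.0124, f(5.5) ≈ 0.7087, f(6.3) ≈ 0.9999, f(7.1) ≈ 0.6845.
Sum = Δx · [f(3.9) + f(4.7) + f(5.5) + f(6.3) + f(7.1)].
Sum ≈ 1.3238.

1.3238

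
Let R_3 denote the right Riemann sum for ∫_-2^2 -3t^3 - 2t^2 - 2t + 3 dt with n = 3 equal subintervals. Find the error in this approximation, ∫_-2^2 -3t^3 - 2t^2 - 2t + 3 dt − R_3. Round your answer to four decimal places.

Exact integral: ∫_-2^2 f(t) dt ≈ 1.333333.
R_3 ≈ -38.370370.
Error ≈ 1.333333 − (-38.370370) ≈ 39.7037.

39.7037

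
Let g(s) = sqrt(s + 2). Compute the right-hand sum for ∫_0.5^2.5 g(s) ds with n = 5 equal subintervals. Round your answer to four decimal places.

Δs = (2.5 − 0.5)/5 = 0.4.
Right endpoints: 0.9, 1.3, 1.7, 2.1, 2.5.
g(0.9) ≈ 1.7029, g(1.3) ≈ 1.8166, g(1.7) ≈ 1.9235, g(2.1) ≈ 2.0248, g(2.5) ≈ 2.1213.
Sum = Δs · [g(0.9) + g(1.3) + g(1.7) + g(2.1) + g(2.5)].
Sum ≈ 3.8357.

3.8357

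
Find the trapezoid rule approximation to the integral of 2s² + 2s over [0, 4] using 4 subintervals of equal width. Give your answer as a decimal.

Δs = (4 − 0)/4 = 1.
f(0) = 0, f(1) = 4, f(2) = 12, f(3) = 24, f(4) = 40.
T_4 = (Δs/2)·[f(s_0) + 2f(s_1) + 2f(s_2) + 2f(s_3) + f(s_4)].
Sum = 60.

60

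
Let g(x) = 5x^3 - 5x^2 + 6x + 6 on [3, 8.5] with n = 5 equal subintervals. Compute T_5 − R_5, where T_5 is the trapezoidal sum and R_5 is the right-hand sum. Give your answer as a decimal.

-1458.80625

T_5 = 5758.15625.
R_5 = 7216.9625.
T_5 − R_5 = -1458.80625.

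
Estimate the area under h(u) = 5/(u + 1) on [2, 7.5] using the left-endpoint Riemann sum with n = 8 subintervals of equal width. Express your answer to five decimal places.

5.59703

Δu = (7.5 − 2)/8 = 0.6875.
Left endpoints: 2, 2.6875, 3.375, 4.0625, 4.75, 5.4375, 6.125, 6.8125.
h(2) = 5/3, h(2.6875) = 80/59, h(3.375) = 8/7, h(4.0625) = 80/81, h(4.75) = 20/23, h(5.4375) = 80/103, h(6.125) = 40/57, h(6.8125) = 0.64.
Sum = Δu · [h(2) + h(2.6875) + h(3.375) + ...].
Sum ≈ 5.59703.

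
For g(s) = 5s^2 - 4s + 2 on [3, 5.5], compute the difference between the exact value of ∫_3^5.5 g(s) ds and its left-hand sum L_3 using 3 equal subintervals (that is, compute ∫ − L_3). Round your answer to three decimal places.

38.657

Exact integral: ∫_3^5.5 g(s) ds ≈ 194.79167.
L_3 ≈ 156.13426.
Error ≈ 194.79167 − 156.13426 ≈ 38.657.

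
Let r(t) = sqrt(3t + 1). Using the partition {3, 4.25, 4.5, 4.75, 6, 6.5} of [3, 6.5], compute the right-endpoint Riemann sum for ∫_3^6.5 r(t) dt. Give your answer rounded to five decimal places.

14.27585

Subinterval widths: 1.25, 0.25, 0.25, 1.25, 0.5.
Right endpoints: 4.25, 4.5, 4.75, 6, 6.5.
r(4.25) ≈ 3.70810, r(4.5) ≈ 3.80789, r(4.75) ≈ 3.90512, r(6) ≈ 4.35890, r(6.5) ≈ 4.52769.
Sum = Σ Δt_i · r(t_i).
Sum ≈ 14.27585.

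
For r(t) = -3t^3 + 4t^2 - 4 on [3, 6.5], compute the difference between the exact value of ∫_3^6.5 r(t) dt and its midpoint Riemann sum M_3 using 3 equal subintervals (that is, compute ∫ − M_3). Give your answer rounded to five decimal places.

-15.38339

Exact integral: ∫_3^6.5 r(t) dt ≈ -961.8802083.
M_3 ≈ -946.4968171.
Error ≈ -961.8802083 − (-946.4968171) ≈ -15.38339.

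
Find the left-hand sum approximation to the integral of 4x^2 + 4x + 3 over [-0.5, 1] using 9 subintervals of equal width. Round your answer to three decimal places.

6.778

Δx = (1 − (-0.5))/9 = 1/6.
Left endpoints: -0.5, -1/3, -1/6, 0, 1/6, 1/3, 0.5, 2/3, 5/6.
f(-0.5) = 2, f(-1/3) = 19/9, f(-1/6) = 22/9, f(0) = 3, f(1/6) = 34/9, f(1/3) = 43/9, f(0.5) = 6, f(2/3) = 67/9, f(5/6) = 82/9.
Sum = Δx · [f(-0.5) + f(-1/3) + f(-1/6) + ...].
Sum ≈ 6.778.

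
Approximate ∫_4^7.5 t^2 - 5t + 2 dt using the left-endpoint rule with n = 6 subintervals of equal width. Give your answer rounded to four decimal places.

19.2297

Δt = (7.5 − 4)/6 = 7/12.
Left endpoints: 4, 55/12, 31/6, 5.75, 19/3, 83/12.
f(4) = -2, f(55/12) = 13/144, f(31/6) = 103/36, f(5.75) = 6.3125, f(19/3) = 94/9, f(83/12) = 2197/144.
Sum = Δt · [f(4) + f(55/12) + f(31/6) + ...].
Sum ≈ 19.2297.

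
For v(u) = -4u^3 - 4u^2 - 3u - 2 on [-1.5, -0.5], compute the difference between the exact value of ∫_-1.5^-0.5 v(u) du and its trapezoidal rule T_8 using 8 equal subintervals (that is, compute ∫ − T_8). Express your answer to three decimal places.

-0.021

Exact integral: ∫_-1.5^-0.5 v(u) du ≈ 1.66667.
T_8 = 1.6875.
Error ≈ 1.66667 − 1.6875 ≈ -0.021.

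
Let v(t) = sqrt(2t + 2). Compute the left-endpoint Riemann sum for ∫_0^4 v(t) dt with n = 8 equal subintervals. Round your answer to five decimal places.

Δt = (4 − 0)/8 = 0.5.
Left endpoints: 0, 0.5, 1, 1.5, 2, 2.5, 3, 3.5.
v(0) ≈ 1.41421, v(0.5) ≈ 1.73205, v(1) ≈ 2.00000, v(1.5) ≈ 2.23607, v(2) ≈ 2.44949, v(2.5) ≈ 2.64575, v(3) ≈ 2.82843, v(3.5) ≈ 3.00000.
Sum = Δt · [v(0) + v(0.5) + v(1) + ...].
Sum ≈ 9.15300.

9.15300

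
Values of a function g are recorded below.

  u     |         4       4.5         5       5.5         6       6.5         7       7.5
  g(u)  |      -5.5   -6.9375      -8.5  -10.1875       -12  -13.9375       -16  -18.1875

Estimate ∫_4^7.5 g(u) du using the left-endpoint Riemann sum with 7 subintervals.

Δu = 0.5.
Sum = 0.5·[(-5.5) + (-6.9375) + (-8.5) + (-10.1875) + (-12) + (-13.9375) + (-16)] = -36.53125.

-36.53125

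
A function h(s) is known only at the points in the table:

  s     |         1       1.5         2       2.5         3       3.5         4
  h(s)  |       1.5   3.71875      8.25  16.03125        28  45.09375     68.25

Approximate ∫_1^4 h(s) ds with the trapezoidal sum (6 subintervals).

Δs = 0.5.
T_6 = (0.5/2)·[1.5 + 2·3.71875 + 2·8.25 + 2·16.03125 + 2·28 + 2·45.09375 + 68.25] = 67.984375.

67.984375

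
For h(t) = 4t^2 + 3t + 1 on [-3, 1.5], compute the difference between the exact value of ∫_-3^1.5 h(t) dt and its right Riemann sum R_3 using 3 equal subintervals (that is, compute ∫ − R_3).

3.375

Exact integral: ∫_-3^1.5 h(t) dt = 34.875.
R_3 = 31.5.
Error = 34.875 − 31.5 = 3.375.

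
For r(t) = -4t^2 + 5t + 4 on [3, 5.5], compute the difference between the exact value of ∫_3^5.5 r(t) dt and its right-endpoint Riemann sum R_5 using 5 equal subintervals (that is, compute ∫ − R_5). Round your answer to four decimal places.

Exact integral: ∫_3^5.5 r(t) dt ≈ -122.708333.
R_5 = -141.25.
Error ≈ -122.708333 − (-141.25) ≈ 18.5417.

18.5417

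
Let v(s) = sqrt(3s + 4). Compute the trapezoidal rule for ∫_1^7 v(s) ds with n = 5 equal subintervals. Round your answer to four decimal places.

23.6303

Δs = (7 − 1)/5 = 1.2.
v(1) ≈ 2.6458, v(2.2) ≈ 3.2558, v(3.4) ≈ 3.7683, v(4.6) ≈ 4.2190, v(5.8) ≈ 4.6260, v(7) ≈ 5.0000.
T_5 = (Δs/2)·[v(s_0) + 2v(s_1) + ... + 2v(s_{4}) + v(s_5)].
Sum ≈ 23.6303.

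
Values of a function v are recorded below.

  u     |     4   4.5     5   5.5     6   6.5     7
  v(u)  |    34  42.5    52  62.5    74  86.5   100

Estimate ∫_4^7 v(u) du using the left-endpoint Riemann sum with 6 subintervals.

Δu = 0.5.
Sum = 0.5·[34 + 42.5 + 52 + 62.5 + 74 + 86.5] = 175.75.

175.75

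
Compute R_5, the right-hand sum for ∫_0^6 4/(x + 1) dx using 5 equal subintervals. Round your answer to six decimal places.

6.150362

Δx = (6 − 0)/5 = 1.2.
Right endpoints: 1.2, 2.4, 3.6, 4.8, 6.
f(1.2) = 20/11, f(2.4) = 20/17, f(3.6) = 20/23, f(4.8) = 20/29, f(6) = 4/7.
Sum = Δx · [f(1.2) + f(2.4) + f(3.6) + f(4.8) + f(6)].
Sum ≈ 6.150362.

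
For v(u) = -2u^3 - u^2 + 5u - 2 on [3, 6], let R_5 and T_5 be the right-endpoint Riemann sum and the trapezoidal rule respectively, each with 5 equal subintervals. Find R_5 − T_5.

R_5 = -731.04.
T_5 = -614.04.
R_5 − T_5 = -117.

-117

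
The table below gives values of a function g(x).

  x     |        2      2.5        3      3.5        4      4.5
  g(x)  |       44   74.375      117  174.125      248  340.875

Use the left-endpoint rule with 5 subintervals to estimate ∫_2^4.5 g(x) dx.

Δx = 0.5.
Sum = 0.5·[44 + 74.375 + 117 + 174.125 + 248] = 328.75.

328.75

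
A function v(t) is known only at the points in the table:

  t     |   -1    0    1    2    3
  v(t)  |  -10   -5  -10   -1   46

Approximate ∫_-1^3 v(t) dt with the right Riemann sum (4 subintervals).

Δt = 1.
Sum = 1·[(-5) + (-10) + (-1) + 46] = 30.

30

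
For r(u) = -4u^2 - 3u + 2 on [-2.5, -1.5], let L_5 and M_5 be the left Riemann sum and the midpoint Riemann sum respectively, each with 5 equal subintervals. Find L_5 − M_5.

-1.34

L_5 = -9.66.
M_5 = -8.32.
L_5 − M_5 = -1.34.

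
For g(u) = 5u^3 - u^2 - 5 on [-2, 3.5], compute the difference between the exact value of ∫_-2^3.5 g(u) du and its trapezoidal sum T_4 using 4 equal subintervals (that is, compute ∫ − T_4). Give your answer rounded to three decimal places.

-17.764

Exact integral: ∫_-2^3.5 g(u) du ≈ 123.11979.
T_4 ≈ 140.88379.
Error ≈ 123.11979 − 140.88379 ≈ -17.764.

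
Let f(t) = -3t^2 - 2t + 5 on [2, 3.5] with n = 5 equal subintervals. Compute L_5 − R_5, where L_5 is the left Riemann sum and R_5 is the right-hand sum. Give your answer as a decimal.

8.325

L_5 = -31.53.
R_5 = -39.855.
L_5 − R_5 = 8.325.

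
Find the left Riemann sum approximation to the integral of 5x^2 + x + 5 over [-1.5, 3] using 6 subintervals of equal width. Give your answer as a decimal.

Δx = (3 − (-1.5))/6 = 0.75.
Left endpoints: -1.5, -0.75, 0, 0.75, 1.5, 2.25.
f(-1.5) = 14.75, f(-0.75) = 7.0625, f(0) = 5, f(0.75) = 8.5625, f(1.5) = 17.75, f(2.25) = 32.5625.
Sum = Δx · [f(-1.5) + f(-0.75) + f(0) + ...].
Sum = 64.265625.

64.265625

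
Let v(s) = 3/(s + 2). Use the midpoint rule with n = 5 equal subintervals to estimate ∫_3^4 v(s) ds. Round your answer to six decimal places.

Δs = (4 − 3)/5 = 0.2.
Midpoints: 3.1, 3.3, 3.5, 3.7, 3.9.
v(3.1) = 10/17, v(3.3) = 30/53, v(3.5) = 6/11, v(3.7) = 10/19, v(3.9) = 30/59.
Sum = Δs · [v(3.1) + v(3.3) + v(3.5) + v(3.7) + v(3.9)].
Sum ≈ 0.546904.

0.546904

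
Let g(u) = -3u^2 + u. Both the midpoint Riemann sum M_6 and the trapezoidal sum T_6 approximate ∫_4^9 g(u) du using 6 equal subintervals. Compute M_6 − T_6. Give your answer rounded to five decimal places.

2.60417

M_6 ≈ -631.6319444.
T_6 ≈ -634.2361111.
M_6 − T_6 ≈ 2.60417.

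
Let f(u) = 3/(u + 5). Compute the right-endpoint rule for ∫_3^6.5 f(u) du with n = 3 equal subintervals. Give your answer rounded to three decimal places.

1.025

Δu = (6.5 − 3)/3 = 7/6.
Right endpoints: 25/6, 16/3, 6.5.
f(25/6) = 18/55, f(16/3) = 9/31, f(6.5) = 6/23.
Sum = Δu · [f(25/6) + f(16/3) + f(6.5)].
Sum ≈ 1.025.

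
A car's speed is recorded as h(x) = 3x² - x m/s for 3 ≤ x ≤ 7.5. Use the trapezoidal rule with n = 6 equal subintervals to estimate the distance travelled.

Δx = (7.5 − 3)/6 = 0.75.
h(3) = 24, h(3.75) = 38.4375, h(4.5) = 56.25, h(5.25) = 77.4375, h(6) = 102, h(6.75) = 129.9375, h(7.5) = 161.25.
T_6 = (Δx/2)·[h(x_0) + 2h(x_1) + ... + 2h(x_{5}) + h(x_6)].
Sum = 372.515625.

372.515625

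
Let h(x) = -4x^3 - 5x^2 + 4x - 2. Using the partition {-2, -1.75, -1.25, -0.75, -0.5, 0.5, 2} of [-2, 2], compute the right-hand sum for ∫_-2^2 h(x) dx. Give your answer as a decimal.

Subinterval widths: 0.25, 0.5, 0.5, 0.25, 1, 1.5.
Right endpoints: -1.75, -1.25, -0.75, -0.5, 0.5, 2.
h(-1.75) = -2.875, h(-1.25) = -7, h(-0.75) = -6.125, h(-0.5) = -4.75, h(0.5) = -1.75, h(2) = -46.
Sum = Σ Δx_i · h(x_i).
Sum = -79.21875.

-79.21875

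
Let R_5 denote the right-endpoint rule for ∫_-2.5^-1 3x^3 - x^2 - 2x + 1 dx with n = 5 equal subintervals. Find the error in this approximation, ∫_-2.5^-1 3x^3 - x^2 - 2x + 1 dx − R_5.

-6.541875

Exact integral: ∫_-2.5^-1 f(x) dx = -26.671875.
R_5 = -20.13.
Error = -26.671875 − (-20.13) = -6.541875.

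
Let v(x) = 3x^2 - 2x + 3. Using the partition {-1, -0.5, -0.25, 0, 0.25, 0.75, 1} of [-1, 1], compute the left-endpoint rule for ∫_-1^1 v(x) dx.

Subinterval widths: 0.5, 0.25, 0.25, 0.25, 0.5, 0.25.
Left endpoints: -1, -0.5, -0.25, 0, 0.25, 0.75.
v(-1) = 8, v(-0.5) = 4.75, v(-0.25) = 3.6875, v(0) = 3, v(0.25) = 2.6875, v(0.75) = 3.1875.
Sum = Σ Δx_i · v(x_i).
Sum = 9.

9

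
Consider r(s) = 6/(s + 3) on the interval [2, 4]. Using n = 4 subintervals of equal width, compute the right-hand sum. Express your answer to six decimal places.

Δs = (4 − 2)/4 = 0.5.
Right endpoints: 2.5, 3, 3.5, 4.
r(2.5) = 12/11, r(3) = 1, r(3.5) = 12/13, r(4) = 6/7.
Sum = Δs · [r(2.5) + r(3) + r(3.5) + r(4)].
Sum ≈ 1.935564.

1.935564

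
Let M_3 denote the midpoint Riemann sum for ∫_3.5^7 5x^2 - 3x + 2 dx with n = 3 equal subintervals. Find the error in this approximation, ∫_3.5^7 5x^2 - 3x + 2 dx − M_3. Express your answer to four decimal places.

1.9850

Exact integral: ∫_3.5^7 f(x) dx ≈ 452.083333.
M_3 ≈ 450.098380.
Error ≈ 452.083333 − 450.098380 ≈ 1.9850.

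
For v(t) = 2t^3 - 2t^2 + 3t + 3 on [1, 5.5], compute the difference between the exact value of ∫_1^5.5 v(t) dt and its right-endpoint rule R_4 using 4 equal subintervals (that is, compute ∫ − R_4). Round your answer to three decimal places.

-177.346

Exact integral: ∫_1^5.5 v(t) dt = 404.15625.
R_4 ≈ 581.50195.
Error ≈ 404.15625 − 581.50195 ≈ -177.346.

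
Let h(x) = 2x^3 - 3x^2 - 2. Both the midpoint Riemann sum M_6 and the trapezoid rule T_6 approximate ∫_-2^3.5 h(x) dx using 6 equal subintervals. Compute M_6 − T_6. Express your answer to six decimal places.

-1.733073

M_6 ≈ 4.57855903.
T_6 ≈ 6.31163194.
M_6 − T_6 ≈ -1.733073.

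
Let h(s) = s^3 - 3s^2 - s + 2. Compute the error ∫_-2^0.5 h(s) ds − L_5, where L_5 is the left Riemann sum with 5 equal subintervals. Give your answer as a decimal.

Exact integral: ∫_-2^0.5 h(s) ds = -5.234375.
L_5 = -10.
Error = -5.234375 − (-10) = 4.765625.

4.765625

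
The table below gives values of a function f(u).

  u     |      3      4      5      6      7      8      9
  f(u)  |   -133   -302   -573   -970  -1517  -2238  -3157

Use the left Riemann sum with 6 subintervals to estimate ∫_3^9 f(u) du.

Δu = 1.
Sum = 1·[(-133) + (-302) + (-573) + (-970) + (-1517) + (-2238)] = -5733.

-5733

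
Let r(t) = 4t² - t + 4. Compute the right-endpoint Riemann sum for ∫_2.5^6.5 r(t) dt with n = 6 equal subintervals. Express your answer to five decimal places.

Δt = (6.5 − 2.5)/6 = 2/3.
Right endpoints: 19/6, 23/6, 4.5, 31/6, 35/6, 6.5.
r(19/6) = 737/18, r(23/6) = 1061/18, r(4.5) = 80.5, r(31/6) = 1901/18, r(35/6) = 2417/18, r(6.5) = 166.5.
Sum = Δt · [r(19/6) + r(23/6) + r(4.5) + ...].
Sum ≈ 391.18519.

391.18519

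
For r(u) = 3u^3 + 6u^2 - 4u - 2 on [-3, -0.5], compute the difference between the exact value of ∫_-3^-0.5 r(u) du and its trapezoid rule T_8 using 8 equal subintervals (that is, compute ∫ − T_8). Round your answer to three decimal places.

Exact integral: ∫_-3^-0.5 r(u) du = 5.546875.
T_8 ≈ 5.15015.
Error ≈ 5.546875 − 5.15015 ≈ 0.397.

0.397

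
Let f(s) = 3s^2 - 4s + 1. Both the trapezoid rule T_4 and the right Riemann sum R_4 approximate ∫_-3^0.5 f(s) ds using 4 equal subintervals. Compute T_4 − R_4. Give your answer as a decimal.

T_4 = 49.46484375.
R_4 = 31.85546875.
T_4 − R_4 = 17.609375.

17.609375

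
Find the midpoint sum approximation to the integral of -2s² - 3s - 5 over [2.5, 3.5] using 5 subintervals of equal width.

-32.16

Δs = (3.5 − 2.5)/5 = 0.2.
Midpoints: 2.6, 2.8, 3, 3.2, 3.4.
f(2.6) = -26.32, f(2.8) = -29.08, f(3) = -32, f(3.2) = -35.08, f(3.4) = -38.32.
Sum = Δs · [f(2.6) + f(2.8) + f(3) + f(3.2) + f(3.4)].
Sum = -32.16.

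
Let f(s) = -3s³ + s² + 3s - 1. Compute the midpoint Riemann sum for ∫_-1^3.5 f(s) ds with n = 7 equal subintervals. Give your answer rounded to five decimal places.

-83.20839

Δs = (3.5 − (-1))/7 = 9/14.
Midpoints: -19/28, -1/28, 17/28, 1.25, 53/28, 71/28, 89/28.
f(-19/28) = -35955/21952, f(-1/28) = -24273/21952, f(17/28) = 11385/21952, f(1.25) = -1.546875, f(53/28) = -265275/21952, f(71/28) = -787545/21952, f(89/28) = -1705743/21952.
Sum = Δs · [f(-19/28) + f(-1/28) + f(17/28) + ...].
Sum ≈ -83.20839.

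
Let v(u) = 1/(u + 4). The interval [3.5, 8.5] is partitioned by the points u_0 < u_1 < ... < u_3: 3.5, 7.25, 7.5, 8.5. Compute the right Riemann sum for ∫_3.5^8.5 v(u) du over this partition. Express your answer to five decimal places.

0.43507

Subinterval widths: 3.75, 0.25, 1.
Right endpoints: 7.25, 7.5, 8.5.
v(7.25) = 4/45, v(7.5) = 2/23, v(8.5) = 0.08.
Sum = Σ Δu_i · v(u_i).
Sum ≈ 0.43507.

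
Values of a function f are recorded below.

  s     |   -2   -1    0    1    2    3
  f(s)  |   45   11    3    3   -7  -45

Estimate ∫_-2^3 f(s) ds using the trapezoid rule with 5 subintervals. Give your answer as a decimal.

10

Δs = 1.
T_5 = (1/2)·[45 + 2·11 + 2·3 + 2·3 + 2·(-7) + (-45)] = 10.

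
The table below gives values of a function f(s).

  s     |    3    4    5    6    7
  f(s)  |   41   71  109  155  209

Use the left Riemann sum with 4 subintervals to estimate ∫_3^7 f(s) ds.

376

Δs = 1.
Sum = 1·[41 + 71 + 109 + 155] = 376.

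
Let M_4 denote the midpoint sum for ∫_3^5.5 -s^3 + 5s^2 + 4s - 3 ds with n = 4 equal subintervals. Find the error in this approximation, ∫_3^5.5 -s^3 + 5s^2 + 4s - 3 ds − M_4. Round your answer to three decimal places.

-0.631

Exact integral: ∫_3^5.5 f(s) ds ≈ 58.77604.
M_4 ≈ 59.40674.
Error ≈ 58.77604 − 59.40674 ≈ -0.631.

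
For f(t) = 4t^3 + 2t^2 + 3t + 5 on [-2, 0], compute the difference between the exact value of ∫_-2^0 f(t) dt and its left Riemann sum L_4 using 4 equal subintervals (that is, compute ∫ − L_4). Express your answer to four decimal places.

Exact integral: ∫_-2^0 f(t) dt ≈ -6.666667.
L_4 = -15.
Error ≈ -6.666667 − (-15) ≈ 8.3333.

8.3333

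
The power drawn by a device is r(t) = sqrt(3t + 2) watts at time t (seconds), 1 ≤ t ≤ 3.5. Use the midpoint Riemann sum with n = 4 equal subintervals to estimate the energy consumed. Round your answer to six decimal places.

7.340391

Δt = (3.5 − 1)/4 = 0.625.
Midpoints: 1.3125, 1.9375, 2.5625, 3.1875.
r(1.3125) ≈ 2.436699, r(1.9375) ≈ 2.795085, r(2.5625) ≈ 3.112475, r(3.1875) ≈ 3.400368.
Sum = Δt · [r(1.3125) + r(1.9375) + r(2.5625) + r(3.1875)].
Sum ≈ 7.340391.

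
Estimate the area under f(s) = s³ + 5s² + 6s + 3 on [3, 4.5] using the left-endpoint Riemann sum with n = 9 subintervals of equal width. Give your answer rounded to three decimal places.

216.722

Δs = (4.5 − 3)/9 = 1/6.
Left endpoints: 3, 19/6, 10/3, 3.5, 11/3, 23/6, 4, 25/6, 13/3.
f(3) = 93, f(19/6) = 22441/216, f(10/3) = 3121/27, f(3.5) = 128.125, f(11/3) = 3821/27, f(23/6) = 33653/216, f(4) = 171, f(25/6) = 40423/216, f(13/3) = 5515/27.
Sum = Δs · [f(3) + f(19/6) + f(10/3) + ...].
Sum ≈ 216.722.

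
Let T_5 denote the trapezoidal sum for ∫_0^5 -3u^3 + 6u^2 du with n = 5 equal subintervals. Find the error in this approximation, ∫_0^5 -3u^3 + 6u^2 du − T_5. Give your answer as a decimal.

13.75

Exact integral: ∫_0^5 f(u) du = -218.75.
T_5 = -232.5.
Error = -218.75 − (-232.5) = 13.75.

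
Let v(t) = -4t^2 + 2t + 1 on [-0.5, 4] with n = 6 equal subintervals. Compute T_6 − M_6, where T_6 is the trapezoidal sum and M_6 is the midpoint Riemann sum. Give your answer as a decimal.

-2.53125

T_6 = -66.9375.
M_6 = -64.40625.
T_6 − M_6 = -2.53125.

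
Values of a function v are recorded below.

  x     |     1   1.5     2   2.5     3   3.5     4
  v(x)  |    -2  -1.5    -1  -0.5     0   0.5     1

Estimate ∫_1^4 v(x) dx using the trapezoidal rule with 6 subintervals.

Δx = 0.5.
T_6 = (0.5/2)·[(-2) + 2·(-1.5) + 2·(-1) + 2·(-0.5) + 2·0 + 2·0.5 + 1] = -1.5.

-1.5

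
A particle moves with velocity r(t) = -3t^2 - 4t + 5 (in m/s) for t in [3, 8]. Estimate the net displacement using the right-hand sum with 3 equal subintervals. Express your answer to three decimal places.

Δt = (8 − 3)/3 = 5/3.
Right endpoints: 14/3, 19/3, 8.
r(14/3) = -79, r(19/3) = -422/3, r(8) = -219.
Sum = Δt · [r(14/3) + r(19/3) + r(8)].
Sum ≈ -731.111.

-731.111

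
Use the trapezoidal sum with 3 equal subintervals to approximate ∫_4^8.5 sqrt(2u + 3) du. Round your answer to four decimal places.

Δu = (8.5 − 4)/3 = 1.5.
f(4) ≈ 3.3166, f(5.5) ≈ 3.7417, f(7) ≈ 4.1231, f(8.5) ≈ 4.4721.
T_3 = (Δu/2)·[f(u_0) + 2f(u_1) + 2f(u_2) + f(u_3)].
Sum ≈ 17.6387.

17.6387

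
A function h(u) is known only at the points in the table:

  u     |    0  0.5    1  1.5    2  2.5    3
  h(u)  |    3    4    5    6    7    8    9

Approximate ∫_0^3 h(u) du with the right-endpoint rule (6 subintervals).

19.5

Δu = 0.5.
Sum = 0.5·[4 + 5 + 6 + 7 + 8 + 9] = 19.5.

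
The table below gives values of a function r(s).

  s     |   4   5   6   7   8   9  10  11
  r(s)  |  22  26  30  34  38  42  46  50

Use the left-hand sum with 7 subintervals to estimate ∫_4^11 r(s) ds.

238

Δs = 1.
Sum = 1·[22 + 26 + 30 + 34 + 38 + 42 + 46] = 238.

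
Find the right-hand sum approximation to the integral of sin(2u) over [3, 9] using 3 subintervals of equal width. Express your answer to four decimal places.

Δu = (9 − 3)/3 = 2.
Right endpoints: 5, 7, 9.
f(5) ≈ -0.5440, f(7) ≈ 0.9906, f(9) ≈ -0.7510.
Sum = Δu · [f(5) + f(7) + f(9)].
Sum ≈ -0.6088.

-0.6088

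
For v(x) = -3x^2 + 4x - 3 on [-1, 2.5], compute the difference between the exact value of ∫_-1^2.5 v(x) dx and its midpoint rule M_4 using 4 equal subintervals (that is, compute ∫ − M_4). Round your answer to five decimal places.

-0.66992

Exact integral: ∫_-1^2.5 v(x) dx = -16.625.
M_4 ≈ -15.9550781.
Error ≈ -16.625 − (-15.9550781) ≈ -0.66992.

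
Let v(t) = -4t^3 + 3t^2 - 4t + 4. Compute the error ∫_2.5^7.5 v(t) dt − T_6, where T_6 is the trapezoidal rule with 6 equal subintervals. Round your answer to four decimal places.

Exact integral: ∫_2.5^7.5 v(t) dt = -2798.75.
T_6 ≈ -2831.736111.
Error ≈ -2798.75 − (-2831.736111) ≈ 32.9861.

32.9861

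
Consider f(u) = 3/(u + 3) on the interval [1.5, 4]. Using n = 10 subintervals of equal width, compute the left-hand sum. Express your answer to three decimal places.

1.356

Δu = (4 − 1.5)/10 = 0.25.
Left endpoints: 1.5, 1.75, 2, 2.25, 2.5, 2.75, 3, 3.25, 3.5, 3.75.
f(1.5) = 2/3, f(1.75) = 12/19, f(2) = 0.6, f(2.25) = 4/7, f(2.5) = 6/11, f(2.75) = 12/23, f(3) = 0.5, f(3.25) = 0.48, f(3.5) = 6/13, f(3.75) = 4/9.
Sum = Δu · [f(1.5) + f(1.75) + f(2) + ...].
Sum ≈ 1.356.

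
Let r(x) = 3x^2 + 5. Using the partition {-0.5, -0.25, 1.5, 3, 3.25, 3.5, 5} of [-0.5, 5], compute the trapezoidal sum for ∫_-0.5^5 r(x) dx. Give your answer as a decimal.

158.703125

Subinterval widths: 0.25, 1.75, 1.5, 0.25, 0.25, 1.5.
r(-0.5) = 5.75, r(-0.25) = 5.1875, r(1.5) = 11.75, r(3) = 32, r(3.25) = 36.6875, r(3.5) = 41.75, r(5) = 80.
On each subinterval the trapezoid contributes (Δx_i/2)·[r(x_{i-1}) + r(x_i)].
Sum = 158.703125.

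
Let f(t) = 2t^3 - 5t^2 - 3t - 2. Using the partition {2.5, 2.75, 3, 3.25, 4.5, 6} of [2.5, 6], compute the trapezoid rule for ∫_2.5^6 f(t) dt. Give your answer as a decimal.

Subinterval widths: 0.25, 0.25, 0.25, 1.25, 1.5.
f(2.5) = -9.5, f(2.75) = -6.46875, f(3) = -2, f(3.25) = 4.09375, f(4.5) = 65.5, f(6) = 232.
On each subinterval the trapezoid contributes (Δt_i/2)·[f(t_{i-1}) + f(t_i)].
Sum = 263.828125.

263.828125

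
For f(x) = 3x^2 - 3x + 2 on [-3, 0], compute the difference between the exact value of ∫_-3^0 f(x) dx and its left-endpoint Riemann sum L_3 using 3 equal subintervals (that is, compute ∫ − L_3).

-19.5

Exact integral: ∫_-3^0 f(x) dx = 46.5.
L_3 = 66.
Error = 46.5 − 66 = -19.5.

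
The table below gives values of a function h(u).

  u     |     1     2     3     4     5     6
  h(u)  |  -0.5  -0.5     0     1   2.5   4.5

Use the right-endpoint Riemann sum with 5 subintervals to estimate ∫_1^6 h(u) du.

7.5

Δu = 1.
Sum = 1·[(-0.5) + 0 + 1 + 2.5 + 4.5] = 7.5.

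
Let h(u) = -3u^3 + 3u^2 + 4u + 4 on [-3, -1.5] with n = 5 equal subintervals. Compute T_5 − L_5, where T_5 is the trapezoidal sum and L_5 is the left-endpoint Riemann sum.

T_5 = 73.60125.
L_5 = 86.37.
T_5 − L_5 = -12.76875.

-12.76875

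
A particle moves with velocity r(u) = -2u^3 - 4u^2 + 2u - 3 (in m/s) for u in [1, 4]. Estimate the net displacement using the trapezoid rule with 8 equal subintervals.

-206.8359375

Δu = (4 − 1)/8 = 0.375.
r(1) = -7, r(1.375) = -13.01171875, r(1.75) = -22.46875, r(2.125) = -36.00390625, r(2.5) = -54.25, r(2.875) = -77.83984375, r(3.25) = -107.40625, r(3.625) = -143.58203125, r(4) = -187.
T_8 = (Δu/2)·[r(u_0) + 2r(u_1) + ... + 2r(u_{7}) + r(u_8)].
Sum = -206.8359375.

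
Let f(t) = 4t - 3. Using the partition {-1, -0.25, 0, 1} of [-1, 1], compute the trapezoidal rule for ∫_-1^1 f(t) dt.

-6

Subinterval widths: 0.75, 0.25, 1.
f(-1) = -7, f(-0.25) = -4, f(0) = -3, f(1) = 1.
On each subinterval the trapezoid contributes (Δt_i/2)·[f(t_{i-1}) + f(t_i)].
Sum = -6.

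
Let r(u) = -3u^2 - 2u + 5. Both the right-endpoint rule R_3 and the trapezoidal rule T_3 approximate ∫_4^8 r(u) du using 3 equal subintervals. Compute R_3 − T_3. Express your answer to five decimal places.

R_3 ≈ -580.8888889.
T_3 ≈ -479.5555556.
R_3 − T_3 ≈ -101.33333.

-101.33333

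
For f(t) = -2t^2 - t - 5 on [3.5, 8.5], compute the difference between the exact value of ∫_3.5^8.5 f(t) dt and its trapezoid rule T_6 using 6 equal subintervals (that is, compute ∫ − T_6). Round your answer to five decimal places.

1.15741

Exact integral: ∫_3.5^8.5 f(t) dt ≈ -435.8333333.
T_6 ≈ -436.9907407.
Error ≈ -435.8333333 − (-436.9907407) ≈ 1.15741.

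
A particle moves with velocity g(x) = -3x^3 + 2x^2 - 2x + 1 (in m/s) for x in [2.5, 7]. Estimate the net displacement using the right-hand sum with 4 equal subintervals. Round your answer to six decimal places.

-2139.547852

Δx = (7 − 2.5)/4 = 1.125.
Right endpoints: 3.625, 4.75, 5.875, 7.
g(3.625) = -62911/512, g(4.75) = -284.890625, g(5.875) = -281629/512, g(7) = -944.
Sum = Δx · [g(3.625) + g(4.75) + g(5.875) + g(7)].
Sum ≈ -2139.547852.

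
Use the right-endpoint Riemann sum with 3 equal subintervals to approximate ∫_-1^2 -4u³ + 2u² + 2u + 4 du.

Δu = (2 − (-1))/3 = 1.
Right endpoints: 0, 1, 2.
f(0) = 4, f(1) = 4, f(2) = -16.
Sum = Δu · [f(0) + f(1) + f(2)].
Sum = -8.

-8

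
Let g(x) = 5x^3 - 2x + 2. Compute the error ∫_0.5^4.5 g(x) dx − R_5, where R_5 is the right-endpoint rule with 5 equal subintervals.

-194.8

Exact integral: ∫_0.5^4.5 g(x) dx = 500.5.
R_5 = 695.3.
Error = 500.5 − 695.3 = -194.8.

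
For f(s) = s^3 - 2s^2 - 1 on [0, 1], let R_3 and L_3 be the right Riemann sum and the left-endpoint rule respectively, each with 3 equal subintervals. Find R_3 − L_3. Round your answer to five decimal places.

-0.33333

R_3 ≈ -1.5925926.
L_3 ≈ -1.2592593.
R_3 − L_3 ≈ -0.33333.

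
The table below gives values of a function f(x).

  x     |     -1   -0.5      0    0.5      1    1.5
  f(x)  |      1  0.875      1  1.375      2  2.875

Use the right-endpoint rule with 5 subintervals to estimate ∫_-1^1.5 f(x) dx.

Δx = 0.5.
Sum = 0.5·[0.875 + 1 + 1.375 + 2 + 2.875] = 4.0625.

4.0625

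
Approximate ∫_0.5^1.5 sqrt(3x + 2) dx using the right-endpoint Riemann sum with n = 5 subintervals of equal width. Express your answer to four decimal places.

2.2947

Δx = (1.5 − 0.5)/5 = 0.2.
Right endpoints: 0.7, 0.9, 1.1, 1.3, 1.5.
f(0.7) ≈ 2.0248, f(0.9) ≈ 2.1679, f(1.1) ≈ 2.3022, f(1.3) ≈ 2.4290, f(1.5) ≈ 2.5495.
Sum = Δx · [f(0.7) + f(0.9) + f(1.1) + f(1.3) + f(1.5)].
Sum ≈ 2.2947.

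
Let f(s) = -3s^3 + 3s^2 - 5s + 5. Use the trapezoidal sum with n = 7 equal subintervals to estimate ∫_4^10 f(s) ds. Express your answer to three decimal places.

Δs = (10 − 4)/7 = 6/7.
f(4) = -159, f(34/7) = -100251/343, f(40/7) = -166485/343, f(46/7) = -257127/343, f(52/7) = -376065/343, f(58/7) = -527187/343, f(64/7) = -714381/343, f(10) = -2745.
T_7 = (Δs/2)·[f(s_0) + 2f(s_1) + ... + 2f(s_{6}) + f(s_7)].
Sum ≈ -6596.082.

-6596.082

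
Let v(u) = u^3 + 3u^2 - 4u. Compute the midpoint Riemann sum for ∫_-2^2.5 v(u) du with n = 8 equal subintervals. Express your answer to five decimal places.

Δu = (2.5 − (-2))/8 = 0.5625.
Midpoints: -1.71875, -1.15625, -0.59375, -0.03125, 0.53125, 1.09375, 1.65625, 2.21875.
v(-1.71875) = 349305/32768, v(-1.15625) = 232323/32768, v(-0.59375) = 105621/32768, v(-0.03125) = 4191/32768, v(0.53125) = -36975/32768, v(1.09375) = 17115/32768, v(1.65625) = 201453/32768, v(2.21875) = 551031/32768.
Sum = Δu · [v(-1.71875) + v(-1.15625) + v(-0.59375) + ...].
Sum ≈ 24.44568.

24.44568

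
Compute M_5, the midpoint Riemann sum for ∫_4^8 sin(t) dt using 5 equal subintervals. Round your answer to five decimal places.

-0.52195

Δt = (8 − 4)/5 = 0.8.
Midpoints: 4.4, 5.2, 6, 6.8, 7.6.
f(4.4) ≈ -0.95160, f(5.2) ≈ -0.88345, f(6) ≈ -0.27942, f(6.8) ≈ 0.49411, f(7.6) ≈ 0.96792.
Sum = Δt · [f(4.4) + f(5.2) + f(6) + f(6.8) + f(7.6)].
Sum ≈ -0.52195.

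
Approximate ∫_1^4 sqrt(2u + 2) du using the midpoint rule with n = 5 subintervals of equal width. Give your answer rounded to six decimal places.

Δu = (4 − 1)/5 = 0.6.
Midpoints: 1.3, 1.9, 2.5, 3.1, 3.7.
f(1.3) ≈ 2.144761, f(1.9) ≈ 2.408319, f(2.5) ≈ 2.645751, f(3.1) ≈ 2.863564, f(3.7) ≈ 3.065942.
Sum = Δu · [f(1.3) + f(1.9) + f(2.5) + f(3.1) + f(3.7)].
Sum ≈ 7.877002.

7.877002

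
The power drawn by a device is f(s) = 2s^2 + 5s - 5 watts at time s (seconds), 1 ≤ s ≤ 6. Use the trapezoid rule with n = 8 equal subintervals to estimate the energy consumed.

206.484375

Δs = (6 − 1)/8 = 0.625.
f(1) = 2, f(1.625) = 8.40625, f(2.25) = 16.375, f(2.875) = 25.90625, f(3.5) = 37, f(4.125) = 49.65625, f(4.75) = 63.875, f(5.375) = 79.65625, f(6) = 97.
T_8 = (Δs/2)·[f(s_0) + 2f(s_1) + ... + 2f(s_{7}) + f(s_8)].
Sum = 206.484375.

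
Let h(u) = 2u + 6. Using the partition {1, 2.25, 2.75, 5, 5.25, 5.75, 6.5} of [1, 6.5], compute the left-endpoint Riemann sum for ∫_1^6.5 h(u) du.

Subinterval widths: 1.25, 0.5, 2.25, 0.25, 0.5, 0.75.
Left endpoints: 1, 2.25, 2.75, 5, 5.25, 5.75.
h(1) = 8, h(2.25) = 10.5, h(2.75) = 11.5, h(5) = 16, h(5.25) = 16.5, h(5.75) = 17.5.
Sum = Σ Δu_i · h(u_i).
Sum = 66.5.

66.5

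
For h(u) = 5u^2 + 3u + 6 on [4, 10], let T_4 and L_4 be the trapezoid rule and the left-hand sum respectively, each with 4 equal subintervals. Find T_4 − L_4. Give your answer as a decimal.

T_4 = 1733.25.
L_4 = 1404.75.
T_4 − L_4 = 328.5.

328.5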